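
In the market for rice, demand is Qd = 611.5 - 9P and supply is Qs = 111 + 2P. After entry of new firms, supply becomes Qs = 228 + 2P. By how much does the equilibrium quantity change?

Original equilibrium: P* = 45.5, Q* = 202.
New equilibrium: 611.5 - 9P = 228 + 2P, so 383.5 = 11P and P' = 767/22; Q' = 611.5 − 9(767/22) = 3275/11.
Change in quantity: 3275/11 − 202 = 1053/11.

ΔQ = 1053/11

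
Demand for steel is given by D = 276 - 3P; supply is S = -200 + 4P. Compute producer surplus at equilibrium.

Equilibrium: 276 - 3P = -200 + 4P gives P* = 68, Q* = 72.
Supply starts at P = 50 (where S = 0).
PS = ½(68 − 50)(72) = 648.

Producer surplus = 648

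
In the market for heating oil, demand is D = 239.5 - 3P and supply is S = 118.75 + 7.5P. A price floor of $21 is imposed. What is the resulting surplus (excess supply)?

Equilibrium price would be P* = 11.5, so the floor at 21 binds.
At P = 21: D = 176.5, S = 276.25.
Surplus = 276.25 − 176.5 = 99.75.

Surplus = 99.75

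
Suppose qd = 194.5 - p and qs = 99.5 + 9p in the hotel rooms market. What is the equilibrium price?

Set qd = qs: 194.5 - p = 99.5 + 9p.
95 = 10p, so p* = 9.5.
q* = 194.5 − 1(9.5) = 185.

p* = 9.5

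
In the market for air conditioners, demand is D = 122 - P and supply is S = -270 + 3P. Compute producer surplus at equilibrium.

Producer surplus = 96

Equilibrium: 122 - P = -270 + 3P gives P* = 98, Q* = 24.
Supply starts at P = 90 (where S = 0).
PS = ½(98 − 90)(24) = 96.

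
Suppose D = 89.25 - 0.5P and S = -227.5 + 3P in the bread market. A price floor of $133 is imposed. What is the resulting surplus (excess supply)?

Equilibrium price would be P* = 90.5, so the floor at 133 binds.
At P = 133: D = 22.75, S = 171.5.
Surplus = 171.5 − 22.75 = 148.75.

Surplus = 148.75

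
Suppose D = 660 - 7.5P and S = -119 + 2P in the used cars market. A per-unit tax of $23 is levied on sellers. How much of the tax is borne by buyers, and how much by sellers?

Pre-tax equilibrium: P* = 82, Q* = 45.
Tax on sellers shifts supply to S = -119 + 2(P − 23) = -165 + 2P.
660 - 7.5P = -165 + 2P gives buyer price Pb = 1650/19; sellers receive Ps = 1650/19 − 23 = 1213/19.
New quantity: Q = 660 − 7.5(1650/19) = 165/19.
Buyer burden = 1650/19 − 82 = 92/19; seller burden = 82 − 1213/19 = 345/19.

Buyers bear 92/19, sellers bear 345/19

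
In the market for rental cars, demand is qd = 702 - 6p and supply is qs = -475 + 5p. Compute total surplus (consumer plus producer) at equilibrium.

Equilibrium: 702 - 6p = -475 + 5p gives p* = 107, q* = 60.
Demand choke price: p = 117; supply starts at p = 95.
CS = ½(117 − 107)(60) = 300; PS = ½(107 − 95)(60) = 360.

Total surplus = 660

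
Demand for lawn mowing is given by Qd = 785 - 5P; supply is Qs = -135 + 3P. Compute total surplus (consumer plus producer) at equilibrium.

Total surplus = 11760

Equilibrium: 785 - 5P = -135 + 3P gives P* = 115, Q* = 210.
Demand choke price: P = 157; supply starts at P = 45.
CS = ½(157 − 115)(210) = 4410; PS = ½(115 − 45)(210) = 7350.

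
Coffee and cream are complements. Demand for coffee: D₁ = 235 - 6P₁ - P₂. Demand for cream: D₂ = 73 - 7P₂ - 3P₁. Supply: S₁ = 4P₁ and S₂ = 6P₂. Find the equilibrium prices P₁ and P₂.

P₁ = 2982/127, P₂ = 25/127

Market 1: 235 - 6P₁ - P₂ = 4P₁ → 10P₁ + P₂ = 235.
Market 2: 13P₂ + 3P₁ = 73.
Eliminating P₂: 13×(1) − 1×(2) gives 127P₁ = 2982, so P₁ = 2982/127.
Back-substitute into (2): P₂ = (73 − 3×2982/127) / 13 = 25/127.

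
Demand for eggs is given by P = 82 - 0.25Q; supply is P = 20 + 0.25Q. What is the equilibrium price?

Set the two price expressions equal: 82 - 0.25Q = 20 + 0.25Q.
62 = 0.5Q, so Q* = 124.
P* = 82 − (0.25)(124) = 51.

P* = 51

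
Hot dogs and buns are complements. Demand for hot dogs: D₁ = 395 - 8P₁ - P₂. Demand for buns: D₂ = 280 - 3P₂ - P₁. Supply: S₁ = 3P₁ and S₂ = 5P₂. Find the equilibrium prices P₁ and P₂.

P₁ = 960/29, P₂ = 895/29

Market 1: 395 - 8P₁ - P₂ = 3P₁ → 11P₁ + P₂ = 395.
Market 2: 8P₂ + P₁ = 280.
Eliminating P₂: 8×(1) − 1×(2) gives 87P₁ = 2880, so P₁ = 960/29.
Back-substitute into (2): P₂ = (280 − 1×960/29) / 8 = 895/29.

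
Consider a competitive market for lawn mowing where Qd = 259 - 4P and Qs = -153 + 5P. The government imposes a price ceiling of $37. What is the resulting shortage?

Equilibrium price would be P* = 412/9, so the ceiling at 37 binds.
At P = 37: Qd = 259 − 4(37) = 111, Qs = -153 + 5(37) = 32.
Shortage = 111 − 32 = 79.

Shortage = 79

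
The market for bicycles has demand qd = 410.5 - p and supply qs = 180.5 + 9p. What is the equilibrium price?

p* = 23

Set qd = qs: 410.5 - p = 180.5 + 9p.
230 = 10p, so p* = 23.
q* = 410.5 − 1(23) = 387.5.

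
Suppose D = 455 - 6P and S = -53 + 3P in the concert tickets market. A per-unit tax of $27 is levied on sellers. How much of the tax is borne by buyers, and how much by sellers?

Buyers bear $9, sellers bear $18

Pre-tax equilibrium: P* = 508/9, Q* = 349/3.
Tax on sellers shifts supply to S = -53 + 3(P − 27) = -134 + 3P.
455 - 6P = -134 + 3P gives buyer price Pb = 589/9; sellers receive Ps = 589/9 − 27 = 346/9.
New quantity: Q = 455 − 6(589/9) = 187/3.
Buyer burden = 589/9 − 508/9 = 9; seller burden = 508/9 − 346/9 = 18.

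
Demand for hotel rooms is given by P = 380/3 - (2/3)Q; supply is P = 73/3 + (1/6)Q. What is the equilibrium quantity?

Set the two price expressions equal: 380/3 - (2/3)Q = 73/3 + (1/6)Q.
307/3 = (5/6)Q, so Q* = 122.8.
P* = 380/3 − (2/3)(122.8) = 44.8.

Q* = 122.8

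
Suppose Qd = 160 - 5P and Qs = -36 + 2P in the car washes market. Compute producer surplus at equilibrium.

Equilibrium: 160 - 5P = -36 + 2P gives P* = 28, Q* = 20.
Supply starts at P = 18 (where Qs = 0).
PS = ½(28 − 18)(20) = 100.

Producer surplus = 100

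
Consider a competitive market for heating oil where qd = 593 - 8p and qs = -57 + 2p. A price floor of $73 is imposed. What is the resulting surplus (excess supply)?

Surplus = 80

Equilibrium price would be p* = 65, so the floor at 73 binds.
At p = 73: qd = 9, qs = 89.
Surplus = 89 − 9 = 80.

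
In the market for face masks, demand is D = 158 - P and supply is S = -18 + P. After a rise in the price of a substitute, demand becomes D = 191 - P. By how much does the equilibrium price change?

Original equilibrium: P* = 88, Q* = 70.
New equilibrium: 191 - P = -18 + P, so 209 = 2P and P' = 104.5; Q' = 191 − 1(104.5) = 86.5.
Change in price: 104.5 − 88 = 16.5.

ΔP = 16.5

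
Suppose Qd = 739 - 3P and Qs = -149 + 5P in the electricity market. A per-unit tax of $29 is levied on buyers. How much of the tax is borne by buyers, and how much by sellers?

Buyers bear $18.125, sellers bear $10.875

Pre-tax equilibrium: P* = 111, Q* = 406.
Tax on buyers shifts demand to Qd = 739 − 3(P + 29) = 652 - 3P.
652 - 3P = -149 + 5P gives seller price Ps = 100.125; buyers pay Pb = 100.125 + 29 = 129.125.
New quantity: Q = 739 − 3(129.125) = 351.625.
Buyer burden = 129.125 − 111 = 18.125; seller burden = 111 − 100.125 = 10.875.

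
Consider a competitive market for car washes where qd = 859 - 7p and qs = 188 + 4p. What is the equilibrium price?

Set qd = qs: 859 - 7p = 188 + 4p.
671 = 11p, so p* = 61.
q* = 859 − 7(61) = 432.

p* = 61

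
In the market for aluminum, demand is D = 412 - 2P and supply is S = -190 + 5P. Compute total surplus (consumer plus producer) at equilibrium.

Total surplus = 20160

Equilibrium: 412 - 2P = -190 + 5P gives P* = 86, Q* = 240.
Demand choke price: P = 206; supply starts at P = 38.
CS = ½(206 − 86)(240) = 14400; PS = ½(86 − 38)(240) = 5760.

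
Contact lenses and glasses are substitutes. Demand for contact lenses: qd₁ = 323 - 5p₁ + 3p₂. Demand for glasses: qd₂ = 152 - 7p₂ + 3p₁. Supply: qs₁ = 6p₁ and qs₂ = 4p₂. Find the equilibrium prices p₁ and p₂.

Market 1: 323 - 5p₁ + 3p₂ = 6p₁ → 11p₁ - 3p₂ = 323.
Market 2: 11p₂ - 3p₁ = 152.
Eliminating p₂: 11×(1) + 3×(2) gives 112p₁ = 4009, so p₁ = 4009/112.
Back-substitute into (2): p₂ = (152 + 3×4009/112) / 11 = 2641/112.

p₁ = 4009/112, p₂ = 2641/112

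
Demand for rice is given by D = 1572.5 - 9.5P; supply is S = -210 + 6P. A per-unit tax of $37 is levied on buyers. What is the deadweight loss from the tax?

Deadweight loss = 78033/31

Pre-tax equilibrium: P* = 115, Q* = 480.
Tax on buyers shifts demand to D = 1572.5 − 9.5(P + 37) = 1221 - 9.5P.
1221 - 9.5P = -210 + 6P gives seller price Ps = 2862/31; buyers pay Pb = 2862/31 + 37 = 4009/31.
New quantity: Q = 1572.5 − 9.5(4009/31) = 10662/31.
DWL = ½ × 37 × (480 − 10662/31) = 78033/31.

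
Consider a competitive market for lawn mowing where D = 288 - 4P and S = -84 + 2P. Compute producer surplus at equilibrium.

Equilibrium: 288 - 4P = -84 + 2P gives P* = 62, Q* = 40.
Supply starts at P = 42 (where S = 0).
PS = ½(62 − 42)(40) = 400.

Producer surplus = 400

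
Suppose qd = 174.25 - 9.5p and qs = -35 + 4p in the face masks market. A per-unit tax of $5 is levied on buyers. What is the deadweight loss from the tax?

Deadweight loss = 950/27

Pre-tax equilibrium: p* = 15.5, q* = 27.
Tax on buyers shifts demand to qd = 174.25 − 9.5(p + 5) = 126.75 - 9.5p.
126.75 - 9.5p = -35 + 4p gives seller price ps = 647/54; buyers pay pb = 647/54 + 5 = 917/54.
New quantity: q = 174.25 − 9.5(917/54) = 349/27.
DWL = ½ × 5 × (27 − 349/27) = 950/27.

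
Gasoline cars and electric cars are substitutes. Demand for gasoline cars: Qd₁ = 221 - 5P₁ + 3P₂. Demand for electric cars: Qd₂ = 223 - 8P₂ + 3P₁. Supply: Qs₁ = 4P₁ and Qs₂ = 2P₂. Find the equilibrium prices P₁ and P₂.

Market 1: 221 - 5P₁ + 3P₂ = 4P₁ → 9P₁ - 3P₂ = 221.
Market 2: 10P₂ - 3P₁ = 223.
Eliminating P₂: 10×(1) + 3×(2) gives 81P₁ = 2879, so P₁ = 2879/81.
Back-substitute into (2): P₂ = (223 + 3×2879/81) / 10 = 890/27.

P₁ = 2879/81, P₂ = 890/27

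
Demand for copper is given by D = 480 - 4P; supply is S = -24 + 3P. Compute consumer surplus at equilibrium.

Consumer surplus = 4608

Equilibrium: 480 - 4P = -24 + 3P gives P* = 72, Q* = 192.
Demand choke price (D = 0): P = 120.
CS = ½(120 − 72)(192) = 4608.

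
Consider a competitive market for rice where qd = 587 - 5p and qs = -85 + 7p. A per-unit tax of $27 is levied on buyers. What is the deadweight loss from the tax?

Pre-tax equilibrium: p* = 56, q* = 307.
Tax on buyers shifts demand to qd = 587 − 5(p + 27) = 452 - 5p.
452 - 5p = -85 + 7p gives seller price ps = 44.75; buyers pay pb = 44.75 + 27 = 71.75.
New quantity: q = 587 − 5(71.75) = 228.25.
DWL = ½ × 27 × (307 − 228.25) = 1063.125.

Deadweight loss = 1063.125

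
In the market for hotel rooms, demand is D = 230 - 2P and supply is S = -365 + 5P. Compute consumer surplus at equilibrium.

Consumer surplus = 900

Equilibrium: 230 - 2P = -365 + 5P gives P* = 85, Q* = 60.
Demand choke price (D = 0): P = 115.
CS = ½(115 − 85)(60) = 900.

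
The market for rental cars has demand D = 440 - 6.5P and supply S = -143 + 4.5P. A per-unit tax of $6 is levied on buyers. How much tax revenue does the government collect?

Pre-tax equilibrium: P* = 53, Q* = 95.5.
Tax on buyers shifts demand to D = 440 − 6.5(P + 6) = 401 - 6.5P.
401 - 6.5P = -143 + 4.5P gives seller price Ps = 544/11; buyers pay Pb = 544/11 + 6 = 610/11.
New quantity: Q = 440 − 6.5(610/11) = 875/11.
Revenue = 6 × 875/11 = 5250/11.

Tax revenue = 5250/11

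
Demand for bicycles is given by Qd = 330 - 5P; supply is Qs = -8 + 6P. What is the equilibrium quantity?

Set Qd = Qs: 330 - 5P = -8 + 6P.
338 = 11P, so P* = 338/11.
Q* = 330 − 5(338/11) = 1940/11.

Q* = 1940/11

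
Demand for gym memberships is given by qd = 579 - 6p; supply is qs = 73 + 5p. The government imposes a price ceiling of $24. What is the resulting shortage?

Shortage = 242

Equilibrium price would be p* = 46, so the ceiling at 24 binds.
At p = 24: qd = 579 − 6(24) = 435, qs = 73 + 5(24) = 193.
Shortage = 435 − 193 = 242.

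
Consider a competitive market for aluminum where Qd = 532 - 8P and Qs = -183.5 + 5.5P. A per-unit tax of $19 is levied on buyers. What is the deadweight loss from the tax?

Deadweight loss = 15884/27

Pre-tax equilibrium: P* = 53, Q* = 108.
Tax on buyers shifts demand to Qd = 532 − 8(P + 19) = 380 - 8P.
380 - 8P = -183.5 + 5.5P gives seller price Ps = 1127/27; buyers pay Pb = 1127/27 + 19 = 1640/27.
New quantity: Q = 532 − 8(1640/27) = 1244/27.
DWL = ½ × 19 × (108 − 1244/27) = 15884/27.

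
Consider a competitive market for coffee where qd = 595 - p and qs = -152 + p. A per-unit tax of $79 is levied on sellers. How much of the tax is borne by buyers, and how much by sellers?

Pre-tax equilibrium: p* = 373.5, q* = 221.5.
Tax on sellers shifts supply to qs = -152 + 1(p − 79) = -231 + p.
595 - p = -231 + p gives buyer price pb = 413; sellers receive ps = 413 − 79 = 334.
New quantity: q = 595 − 1(413) = 182.
Buyer burden = 413 − 373.5 = 39.5; seller burden = 373.5 − 334 = 39.5.

Buyers bear $39.5, sellers bear $39.5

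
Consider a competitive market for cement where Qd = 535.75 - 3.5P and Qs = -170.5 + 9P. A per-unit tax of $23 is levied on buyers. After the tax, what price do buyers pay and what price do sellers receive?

Pre-tax equilibrium: P* = 56.5, Q* = 338.
Tax on buyers shifts demand to Qd = 535.75 − 3.5(P + 23) = 455.25 - 3.5P.
455.25 - 3.5P = -170.5 + 9P gives seller price Ps = 50.06; buyers pay Pb = 50.06 + 23 = 73.06.
New quantity: Q = 535.75 − 3.5(73.06) = 280.04.

Buyers pay $73.06, sellers receive $50.06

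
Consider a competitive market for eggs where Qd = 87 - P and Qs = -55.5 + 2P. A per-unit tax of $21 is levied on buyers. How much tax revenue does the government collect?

Pre-tax equilibrium: P* = 47.5, Q* = 39.5.
Tax on buyers shifts demand to Qd = 87 − 1(P + 21) = 66 - P.
66 - P = -55.5 + 2P gives seller price Ps = 40.5; buyers pay Pb = 40.5 + 21 = 61.5.
New quantity: Q = 87 − 1(61.5) = 25.5.
Revenue = 21 × 25.5 = 535.5.

Tax revenue = 535.5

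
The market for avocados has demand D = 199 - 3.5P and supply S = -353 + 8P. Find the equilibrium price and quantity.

P* = 48, Q* = 31

Set D = S: 199 - 3.5P = -353 + 8P.
552 = 11.5P, so P* = 48.
Q* = 199 − 3.5(48) = 31.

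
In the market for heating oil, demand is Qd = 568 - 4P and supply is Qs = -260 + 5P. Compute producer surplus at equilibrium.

Producer surplus = 4000

Equilibrium: 568 - 4P = -260 + 5P gives P* = 92, Q* = 200.
Supply starts at P = 52 (where Qs = 0).
PS = ½(92 − 52)(200) = 4000.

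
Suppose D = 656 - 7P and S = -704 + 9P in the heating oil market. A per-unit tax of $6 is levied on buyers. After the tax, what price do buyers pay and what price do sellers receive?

Pre-tax equilibrium: P* = 85, Q* = 61.
Tax on buyers shifts demand to D = 656 − 7(P + 6) = 614 - 7P.
614 - 7P = -704 + 9P gives seller price Ps = 82.375; buyers pay Pb = 82.375 + 6 = 88.375.
New quantity: Q = 656 − 7(88.375) = 37.375.

Buyers pay $88.375, sellers receive $82.375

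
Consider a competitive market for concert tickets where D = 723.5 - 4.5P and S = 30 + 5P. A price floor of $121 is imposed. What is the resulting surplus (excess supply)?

Surplus = 456

Equilibrium price would be P* = 73, so the floor at 121 binds.
At P = 121: D = 179, S = 635.
Surplus = 635 − 179 = 456.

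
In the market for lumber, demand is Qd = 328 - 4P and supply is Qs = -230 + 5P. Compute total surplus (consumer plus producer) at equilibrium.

Equilibrium: 328 - 4P = -230 + 5P gives P* = 62, Q* = 80.
Demand choke price: P = 82; supply starts at P = 46.
CS = ½(82 − 62)(80) = 800; PS = ½(62 − 46)(80) = 640.

Total surplus = 1440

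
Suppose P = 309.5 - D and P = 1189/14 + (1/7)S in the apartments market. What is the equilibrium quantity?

Q* = 196.5

Set the two price expressions equal: 309.5 - Q = 1189/14 + (1/7)Q.
1572/7 = (8/7)Q, so Q* = 196.5.
P* = 309.5 − (1)(196.5) = 113.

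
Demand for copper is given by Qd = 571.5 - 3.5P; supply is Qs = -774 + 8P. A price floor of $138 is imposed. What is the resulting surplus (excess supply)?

Equilibrium price would be P* = 117, so the floor at 138 binds.
At P = 138: Qd = 88.5, Qs = 330.
Surplus = 330 − 88.5 = 241.5.

Surplus = 241.5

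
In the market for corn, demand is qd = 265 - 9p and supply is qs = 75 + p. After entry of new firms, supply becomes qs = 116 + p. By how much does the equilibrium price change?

Δp = -4.1

Original equilibrium: p* = 19, q* = 94.
New equilibrium: 265 - 9p = 116 + p, so 149 = 10p and p' = 14.9; q' = 265 − 9(14.9) = 130.9.
Change in price: 14.9 − 19 = -4.1.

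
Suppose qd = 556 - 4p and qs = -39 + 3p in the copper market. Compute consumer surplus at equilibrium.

Equilibrium: 556 - 4p = -39 + 3p gives p* = 85, q* = 216.
Demand choke price (qd = 0): p = 139.
CS = ½(139 − 85)(216) = 5832.

Consumer surplus = 5832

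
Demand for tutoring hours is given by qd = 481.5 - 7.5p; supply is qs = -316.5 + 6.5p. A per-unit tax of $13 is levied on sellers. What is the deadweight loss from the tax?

Deadweight loss = 32955/112

Pre-tax equilibrium: p* = 57, q* = 54.
Tax on sellers shifts supply to qs = -316.5 + 6.5(p − 13) = -401 + 6.5p.
481.5 - 7.5p = -401 + 6.5p gives buyer price pb = 1765/28; sellers receive ps = 1765/28 − 13 = 1401/28.
New quantity: q = 481.5 − 7.5(1765/28) = 489/56.
DWL = ½ × 13 × (54 − 489/56) = 32955/112.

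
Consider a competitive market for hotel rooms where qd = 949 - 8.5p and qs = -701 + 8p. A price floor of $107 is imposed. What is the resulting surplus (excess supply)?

Equilibrium price would be p* = 100, so the floor at 107 binds.
At p = 107: qd = 39.5, qs = 155.
Surplus = 155 − 39.5 = 115.5.

Surplus = 115.5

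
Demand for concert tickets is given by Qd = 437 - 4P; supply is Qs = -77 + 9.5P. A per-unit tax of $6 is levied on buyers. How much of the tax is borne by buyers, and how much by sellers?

Pre-tax equilibrium: P* = 1028/27, Q* = 7687/27.
Tax on buyers shifts demand to Qd = 437 − 4(P + 6) = 413 - 4P.
413 - 4P = -77 + 9.5P gives seller price Ps = 980/27; buyers pay Pb = 980/27 + 6 = 1142/27.
New quantity: Q = 437 − 4(1142/27) = 7231/27.
Buyer burden = 1142/27 − 1028/27 = 38/9; seller burden = 1028/27 − 980/27 = 16/9.

Buyers bear 38/9, sellers bear 16/9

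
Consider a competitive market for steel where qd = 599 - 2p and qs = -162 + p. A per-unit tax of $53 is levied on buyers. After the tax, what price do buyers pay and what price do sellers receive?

Buyers pay 814/3, sellers receive 655/3

Pre-tax equilibrium: p* = 761/3, q* = 275/3.
Tax on buyers shifts demand to qd = 599 − 2(p + 53) = 493 - 2p.
493 - 2p = -162 + p gives seller price ps = 655/3; buyers pay pb = 655/3 + 53 = 814/3.
New quantity: q = 599 − 2(814/3) = 169/3.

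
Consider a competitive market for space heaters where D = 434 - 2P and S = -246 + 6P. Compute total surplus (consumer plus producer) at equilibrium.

Equilibrium: 434 - 2P = -246 + 6P gives P* = 85, Q* = 264.
Demand choke price: P = 217; supply starts at P = 41.
CS = ½(217 − 85)(264) = 17424; PS = ½(85 − 41)(264) = 5808.

Total surplus = 23232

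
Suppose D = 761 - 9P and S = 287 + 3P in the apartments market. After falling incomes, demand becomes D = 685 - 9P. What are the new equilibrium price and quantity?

Original equilibrium: P* = 39.5, Q* = 405.5.
New equilibrium: 685 - 9P = 287 + 3P, so 398 = 12P and P' = 199/6; Q' = 685 − 9(199/6) = 386.5.

P' = 199/6, Q' = 386.5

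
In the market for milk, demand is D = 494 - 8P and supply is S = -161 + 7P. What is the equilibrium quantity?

Q* = 434/3

Set D = S: 494 - 8P = -161 + 7P.
655 = 15P, so P* = 131/3.
Q* = 494 − 8(131/3) = 434/3.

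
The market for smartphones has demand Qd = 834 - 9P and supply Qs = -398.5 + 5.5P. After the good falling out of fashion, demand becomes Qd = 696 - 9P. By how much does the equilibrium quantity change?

Original equilibrium: P* = 85, Q* = 69.
New equilibrium: 696 - 9P = -398.5 + 5.5P, so 1094.5 = 14.5P and P' = 2189/29; Q' = 696 − 9(2189/29) = 483/29.
Change in quantity: 483/29 − 69 = -1518/29.

ΔQ = -1518/29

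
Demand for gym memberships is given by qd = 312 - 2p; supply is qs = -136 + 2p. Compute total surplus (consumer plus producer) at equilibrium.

Equilibrium: 312 - 2p = -136 + 2p gives p* = 112, q* = 88.
Demand choke price: p = 156; supply starts at p = 68.
CS = ½(156 − 112)(88) = 1936; PS = ½(112 − 68)(88) = 1936.

Total surplus = 3872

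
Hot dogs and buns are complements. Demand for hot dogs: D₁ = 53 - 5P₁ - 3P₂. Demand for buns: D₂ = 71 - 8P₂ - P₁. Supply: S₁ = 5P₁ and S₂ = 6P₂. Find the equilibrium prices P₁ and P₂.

P₁ = 529/137, P₂ = 657/137

Market 1: 53 - 5P₁ - 3P₂ = 5P₁ → 10P₁ + 3P₂ = 53.
Market 2: 14P₂ + P₁ = 71.
Eliminating P₂: 14×(1) − 3×(2) gives 137P₁ = 529, so P₁ = 529/137.
Back-substitute into (2): P₂ = (71 − 1×529/137) / 14 = 657/137.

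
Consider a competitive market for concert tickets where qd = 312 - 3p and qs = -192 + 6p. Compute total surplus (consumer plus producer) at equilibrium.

Total surplus = 5184

Equilibrium: 312 - 3p = -192 + 6p gives p* = 56, q* = 144.
Demand choke price: p = 104; supply starts at p = 32.
CS = ½(104 − 56)(144) = 3456; PS = ½(56 − 32)(144) = 1728.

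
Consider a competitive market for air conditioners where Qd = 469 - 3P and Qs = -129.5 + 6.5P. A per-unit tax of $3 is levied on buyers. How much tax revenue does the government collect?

Pre-tax equilibrium: P* = 63, Q* = 280.
Tax on buyers shifts demand to Qd = 469 − 3(P + 3) = 460 - 3P.
460 - 3P = -129.5 + 6.5P gives seller price Ps = 1179/19; buyers pay Pb = 1179/19 + 3 = 1236/19.
New quantity: Q = 469 − 3(1236/19) = 5203/19.
Revenue = 3 × 5203/19 = 15609/19.

Tax revenue = 15609/19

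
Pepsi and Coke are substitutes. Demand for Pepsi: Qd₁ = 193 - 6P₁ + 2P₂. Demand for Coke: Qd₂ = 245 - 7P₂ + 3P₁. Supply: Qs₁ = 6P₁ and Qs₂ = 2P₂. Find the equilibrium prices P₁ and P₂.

P₁ = 131/6, P₂ = 34.5

Market 1: 193 - 6P₁ + 2P₂ = 6P₁ → 12P₁ - 2P₂ = 193.
Market 2: 9P₂ - 3P₁ = 245.
Eliminating P₂: 9×(1) + 2×(2) gives 102P₁ = 2227, so P₁ = 131/6.
Back-substitute into (2): P₂ = (245 + 3×131/6) / 9 = 34.5.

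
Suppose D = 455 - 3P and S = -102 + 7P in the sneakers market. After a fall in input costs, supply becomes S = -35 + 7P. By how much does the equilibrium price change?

Original equilibrium: P* = 55.7, Q* = 287.9.
New equilibrium: 455 - 3P = -35 + 7P, so 490 = 10P and P' = 49; Q' = 455 − 3(49) = 308.
Change in price: 49 − 55.7 = -6.7.

ΔP = -6.7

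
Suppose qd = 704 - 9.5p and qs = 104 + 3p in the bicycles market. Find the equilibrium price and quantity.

p* = 48, q* = 248

Set qd = qs: 704 - 9.5p = 104 + 3p.
600 = 12.5p, so p* = 48.
q* = 704 − 9.5(48) = 248.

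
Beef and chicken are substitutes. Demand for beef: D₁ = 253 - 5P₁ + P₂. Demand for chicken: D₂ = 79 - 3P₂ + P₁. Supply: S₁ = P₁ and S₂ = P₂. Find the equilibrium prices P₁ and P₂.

P₁ = 1091/23, P₂ = 727/23

Market 1: 253 - 5P₁ + P₂ = P₁ → 6P₁ - P₂ = 253.
Market 2: 4P₂ - P₁ = 79.
Eliminating P₂: 4×(1) + 1×(2) gives 23P₁ = 1091, so P₁ = 1091/23.
Back-substitute into (2): P₂ = (79 + 1×1091/23) / 4 = 727/23.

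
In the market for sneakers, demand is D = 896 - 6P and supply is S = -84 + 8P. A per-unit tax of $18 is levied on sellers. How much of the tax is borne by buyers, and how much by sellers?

Buyers bear 72/7, sellers bear 54/7

Pre-tax equilibrium: P* = 70, Q* = 476.
Tax on sellers shifts supply to S = -84 + 8(P − 18) = -228 + 8P.
896 - 6P = -228 + 8P gives buyer price Pb = 562/7; sellers receive Ps = 562/7 − 18 = 436/7.
New quantity: Q = 896 − 6(562/7) = 2900/7.
Buyer burden = 562/7 − 70 = 72/7; seller burden = 70 − 436/7 = 54/7.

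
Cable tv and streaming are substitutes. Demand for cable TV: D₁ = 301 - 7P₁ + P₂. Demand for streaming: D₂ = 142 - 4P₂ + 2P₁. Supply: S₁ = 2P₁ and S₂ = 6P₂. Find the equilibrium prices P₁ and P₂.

P₁ = 394/11, P₂ = 235/11

Market 1: 301 - 7P₁ + P₂ = 2P₁ → 9P₁ - P₂ = 301.
Market 2: 10P₂ - 2P₁ = 142.
Eliminating P₂: 10×(1) + 1×(2) gives 88P₁ = 3152, so P₁ = 394/11.
Back-substitute into (2): P₂ = (142 + 2×394/11) / 10 = 235/11.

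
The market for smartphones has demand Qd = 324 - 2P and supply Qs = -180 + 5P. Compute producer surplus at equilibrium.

Producer surplus = 3240

Equilibrium: 324 - 2P = -180 + 5P gives P* = 72, Q* = 180.
Supply starts at P = 36 (where Qs = 0).
PS = ½(72 − 36)(180) = 3240.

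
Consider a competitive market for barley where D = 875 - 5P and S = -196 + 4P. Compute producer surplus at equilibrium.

Producer surplus = 9800

Equilibrium: 875 - 5P = -196 + 4P gives P* = 119, Q* = 280.
Supply starts at P = 49 (where S = 0).
PS = ½(119 − 49)(280) = 9800.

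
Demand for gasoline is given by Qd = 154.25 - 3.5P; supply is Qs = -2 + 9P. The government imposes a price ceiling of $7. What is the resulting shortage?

Equilibrium price would be P* = 12.5, so the ceiling at 7 binds.
At P = 7: Qd = 154.25 − 3.5(7) = 129.75, Qs = -2 + 9(7) = 61.
Shortage = 129.75 − 61 = 68.75.

Shortage = 68.75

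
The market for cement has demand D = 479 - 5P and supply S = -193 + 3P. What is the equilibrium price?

Set D = S: 479 - 5P = -193 + 3P.
672 = 8P, so P* = 84.
Q* = 479 − 5(84) = 59.

P* = 84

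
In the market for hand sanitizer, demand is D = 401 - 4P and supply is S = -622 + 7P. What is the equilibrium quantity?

Set D = S: 401 - 4P = -622 + 7P.
1023 = 11P, so P* = 93.
Q* = 401 − 4(93) = 29.

Q* = 29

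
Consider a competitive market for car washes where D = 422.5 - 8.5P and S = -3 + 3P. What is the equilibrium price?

P* = 37

Set D = S: 422.5 - 8.5P = -3 + 3P.
425.5 = 11.5P, so P* = 37.
Q* = 422.5 − 8.5(37) = 108.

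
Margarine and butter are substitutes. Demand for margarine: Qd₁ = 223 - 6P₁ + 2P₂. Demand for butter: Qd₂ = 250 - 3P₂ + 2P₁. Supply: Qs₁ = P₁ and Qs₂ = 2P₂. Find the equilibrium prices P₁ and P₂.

Market 1: 223 - 6P₁ + 2P₂ = P₁ → 7P₁ - 2P₂ = 223.
Market 2: 5P₂ - 2P₁ = 250.
Eliminating P₂: 5×(1) + 2×(2) gives 31P₁ = 1615, so P₁ = 1615/31.
Back-substitute into (2): P₂ = (250 + 2×1615/31) / 5 = 2196/31.

P₁ = 1615/31, P₂ = 2196/31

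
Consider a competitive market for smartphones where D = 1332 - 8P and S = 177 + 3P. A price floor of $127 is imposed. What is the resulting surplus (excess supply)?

Equilibrium price would be P* = 105, so the floor at 127 binds.
At P = 127: D = 316, S = 558.
Surplus = 558 − 316 = 242.

Surplus = 242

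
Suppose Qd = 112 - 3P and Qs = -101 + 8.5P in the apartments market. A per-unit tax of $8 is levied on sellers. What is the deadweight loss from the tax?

Pre-tax equilibrium: P* = 426/23, Q* = 1298/23.
Tax on sellers shifts supply to Qs = -101 + 8.5(P − 8) = -169 + 8.5P.
112 - 3P = -169 + 8.5P gives buyer price Pb = 562/23; sellers receive Ps = 562/23 − 8 = 378/23.
New quantity: Q = 112 − 3(562/23) = 890/23.
DWL = ½ × 8 × (1298/23 − 890/23) = 1632/23.

Deadweight loss = 1632/23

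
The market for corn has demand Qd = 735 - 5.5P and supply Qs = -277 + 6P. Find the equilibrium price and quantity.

P* = 88, Q* = 251

Set Qd = Qs: 735 - 5.5P = -277 + 6P.
1012 = 11.5P, so P* = 88.
Q* = 735 − 5.5(88) = 251.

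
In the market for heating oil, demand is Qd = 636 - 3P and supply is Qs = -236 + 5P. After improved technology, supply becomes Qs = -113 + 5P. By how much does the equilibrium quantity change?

ΔQ = 46.125

Original equilibrium: P* = 109, Q* = 309.
New equilibrium: 636 - 3P = -113 + 5P, so 749 = 8P and P' = 93.625; Q' = 636 − 3(93.625) = 355.125.
Change in quantity: 355.125 − 309 = 46.125.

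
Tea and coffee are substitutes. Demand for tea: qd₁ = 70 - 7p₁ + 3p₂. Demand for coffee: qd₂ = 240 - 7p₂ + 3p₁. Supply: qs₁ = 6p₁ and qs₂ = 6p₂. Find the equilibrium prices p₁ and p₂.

Market 1: 70 - 7p₁ + 3p₂ = 6p₁ → 13p₁ - 3p₂ = 70.
Market 2: 13p₂ - 3p₁ = 240.
Eliminating p₂: 13×(1) + 3×(2) gives 160p₁ = 1630, so p₁ = 10.1875.
Back-substitute into (2): p₂ = (240 + 3×10.1875) / 13 = 20.8125.

p₁ = 10.1875, p₂ = 20.8125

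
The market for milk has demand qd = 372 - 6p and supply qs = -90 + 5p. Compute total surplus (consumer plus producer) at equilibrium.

Equilibrium: 372 - 6p = -90 + 5p gives p* = 42, q* = 120.
Demand choke price: p = 62; supply starts at p = 18.
CS = ½(62 − 42)(120) = 1200; PS = ½(42 − 18)(120) = 1440.

Total surplus = 2640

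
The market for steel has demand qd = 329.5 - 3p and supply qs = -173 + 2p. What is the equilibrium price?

p* = 100.5

Set qd = qs: 329.5 - 3p = -173 + 2p.
502.5 = 5p, so p* = 100.5.
q* = 329.5 − 3(100.5) = 28.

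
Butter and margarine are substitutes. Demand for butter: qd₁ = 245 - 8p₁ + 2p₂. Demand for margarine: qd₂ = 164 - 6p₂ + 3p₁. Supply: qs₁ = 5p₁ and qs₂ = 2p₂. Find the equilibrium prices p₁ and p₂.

Market 1: 245 - 8p₁ + 2p₂ = 5p₁ → 13p₁ - 2p₂ = 245.
Market 2: 8p₂ - 3p₁ = 164.
Eliminating p₂: 8×(1) + 2×(2) gives 98p₁ = 2288, so p₁ = 1144/49.
Back-substitute into (2): p₂ = (164 + 3×1144/49) / 8 = 2867/98.

p₁ = 1144/49, p₂ = 2867/98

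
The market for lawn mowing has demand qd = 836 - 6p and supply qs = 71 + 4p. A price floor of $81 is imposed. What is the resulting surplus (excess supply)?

Surplus = 45

Equilibrium price would be p* = 76.5, so the floor at 81 binds.
At p = 81: qd = 350, qs = 395.
Surplus = 395 − 350 = 45.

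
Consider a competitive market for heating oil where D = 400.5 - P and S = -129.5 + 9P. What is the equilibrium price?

Set D = S: 400.5 - P = -129.5 + 9P.
530 = 10P, so P* = 53.
Q* = 400.5 − 1(53) = 347.5.

P* = 53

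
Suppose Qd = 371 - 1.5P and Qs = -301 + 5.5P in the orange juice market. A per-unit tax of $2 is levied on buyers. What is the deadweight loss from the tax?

Deadweight loss = 33/14

Pre-tax equilibrium: P* = 96, Q* = 227.
Tax on buyers shifts demand to Qd = 371 − 1.5(P + 2) = 368 - 1.5P.
368 - 1.5P = -301 + 5.5P gives seller price Ps = 669/7; buyers pay Pb = 669/7 + 2 = 683/7.
New quantity: Q = 371 − 1.5(683/7) = 3145/14.
DWL = ½ × 2 × (227 − 3145/14) = 33/14.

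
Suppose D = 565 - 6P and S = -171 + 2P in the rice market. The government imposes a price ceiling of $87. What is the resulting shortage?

Equilibrium price would be P* = 92, so the ceiling at 87 binds.
At P = 87: D = 565 − 6(87) = 43, S = -171 + 2(87) = 3.
Shortage = 43 − 3 = 40.

Shortage = 40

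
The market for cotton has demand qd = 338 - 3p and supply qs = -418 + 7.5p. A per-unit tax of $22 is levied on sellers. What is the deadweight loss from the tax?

Pre-tax equilibrium: p* = 72, q* = 122.
Tax on sellers shifts supply to qs = -418 + 7.5(p − 22) = -583 + 7.5p.
338 - 3p = -583 + 7.5p gives buyer price pb = 614/7; sellers receive ps = 614/7 − 22 = 460/7.
New quantity: q = 338 − 3(614/7) = 524/7.
DWL = ½ × 22 × (122 − 524/7) = 3630/7.

Deadweight loss = 3630/7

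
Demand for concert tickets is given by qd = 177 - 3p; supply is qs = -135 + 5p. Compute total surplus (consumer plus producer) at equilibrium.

Equilibrium: 177 - 3p = -135 + 5p gives p* = 39, q* = 60.
Demand choke price: p = 59; supply starts at p = 27.
CS = ½(59 − 39)(60) = 600; PS = ½(39 − 27)(60) = 360.

Total surplus = 960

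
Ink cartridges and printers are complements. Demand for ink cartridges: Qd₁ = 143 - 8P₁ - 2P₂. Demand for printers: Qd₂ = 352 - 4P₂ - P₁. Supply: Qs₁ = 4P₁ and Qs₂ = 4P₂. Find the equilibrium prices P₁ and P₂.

P₁ = 220/47, P₂ = 4081/94

Market 1: 143 - 8P₁ - 2P₂ = 4P₁ → 12P₁ + 2P₂ = 143.
Market 2: 8P₂ + P₁ = 352.
Eliminating P₂: 8×(1) − 2×(2) gives 94P₁ = 440, so P₁ = 220/47.
Back-substitute into (2): P₂ = (352 − 1×220/47) / 8 = 4081/94.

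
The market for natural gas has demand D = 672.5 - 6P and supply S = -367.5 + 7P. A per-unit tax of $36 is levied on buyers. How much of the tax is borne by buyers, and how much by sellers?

Pre-tax equilibrium: P* = 80, Q* = 192.5.
Tax on buyers shifts demand to D = 672.5 − 6(P + 36) = 456.5 - 6P.
456.5 - 6P = -367.5 + 7P gives seller price Ps = 824/13; buyers pay Pb = 824/13 + 36 = 1292/13.
New quantity: Q = 672.5 − 6(1292/13) = 1981/26.
Buyer burden = 1292/13 − 80 = 252/13; seller burden = 80 − 824/13 = 216/13.

Buyers bear 252/13, sellers bear 216/13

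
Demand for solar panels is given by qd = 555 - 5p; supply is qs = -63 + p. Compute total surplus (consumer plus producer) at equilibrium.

Equilibrium: 555 - 5p = -63 + p gives p* = 103, q* = 40.
Demand choke price: p = 111; supply starts at p = 63.
CS = ½(111 − 103)(40) = 160; PS = ½(103 − 63)(40) = 800.

Total surplus = 960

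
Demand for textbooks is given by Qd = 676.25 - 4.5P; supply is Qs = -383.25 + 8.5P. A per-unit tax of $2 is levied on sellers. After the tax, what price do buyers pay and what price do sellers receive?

Pre-tax equilibrium: P* = 81.5, Q* = 309.5.
Tax on sellers shifts supply to Qs = -383.25 + 8.5(P − 2) = -400.25 + 8.5P.
676.25 - 4.5P = -400.25 + 8.5P gives buyer price Pb = 2153/26; sellers receive Ps = 2153/26 − 2 = 2101/26.
New quantity: Q = 676.25 − 4.5(2153/26) = 3947/13.

Buyers pay 2153/26, sellers receive 2101/26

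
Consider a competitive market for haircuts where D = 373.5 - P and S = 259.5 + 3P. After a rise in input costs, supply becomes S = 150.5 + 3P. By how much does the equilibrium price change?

ΔP = 27.25

Original equilibrium: P* = 28.5, Q* = 345.
New equilibrium: 373.5 - P = 150.5 + 3P, so 223 = 4P and P' = 55.75; Q' = 373.5 − 1(55.75) = 317.75.
Change in price: 55.75 − 28.5 = 27.25.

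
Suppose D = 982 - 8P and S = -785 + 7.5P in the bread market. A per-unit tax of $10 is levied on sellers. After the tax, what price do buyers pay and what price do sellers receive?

Pre-tax equilibrium: P* = 114, Q* = 70.
Tax on sellers shifts supply to S = -785 + 7.5(P − 10) = -860 + 7.5P.
982 - 8P = -860 + 7.5P gives buyer price Pb = 3684/31; sellers receive Ps = 3684/31 − 10 = 3374/31.
New quantity: Q = 982 − 8(3684/31) = 970/31.

Buyers pay 3684/31, sellers receive 3374/31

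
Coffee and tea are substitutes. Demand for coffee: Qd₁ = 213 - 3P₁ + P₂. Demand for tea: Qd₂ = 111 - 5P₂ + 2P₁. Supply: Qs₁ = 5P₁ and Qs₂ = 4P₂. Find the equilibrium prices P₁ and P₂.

P₁ = 1014/35, P₂ = 657/35

Market 1: 213 - 3P₁ + P₂ = 5P₁ → 8P₁ - P₂ = 213.
Market 2: 9P₂ - 2P₁ = 111.
Eliminating P₂: 9×(1) + 1×(2) gives 70P₁ = 2028, so P₁ = 1014/35.
Back-substitute into (2): P₂ = (111 + 2×1014/35) / 9 = 657/35.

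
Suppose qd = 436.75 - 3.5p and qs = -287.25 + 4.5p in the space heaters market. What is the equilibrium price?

p* = 90.5

Set qd = qs: 436.75 - 3.5p = -287.25 + 4.5p.
724 = 8p, so p* = 90.5.
q* = 436.75 − 3.5(90.5) = 120.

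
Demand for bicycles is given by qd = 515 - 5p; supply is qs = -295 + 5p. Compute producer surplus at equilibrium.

Equilibrium: 515 - 5p = -295 + 5p gives p* = 81, q* = 110.
Supply starts at p = 59 (where qs = 0).
PS = ½(81 − 59)(110) = 1210.

Producer surplus = 1210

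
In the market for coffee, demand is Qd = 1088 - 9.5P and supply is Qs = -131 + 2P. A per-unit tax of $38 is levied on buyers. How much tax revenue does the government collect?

Pre-tax equilibrium: P* = 106, Q* = 81.
Tax on buyers shifts demand to Qd = 1088 − 9.5(P + 38) = 727 - 9.5P.
727 - 9.5P = -131 + 2P gives seller price Ps = 1716/23; buyers pay Pb = 1716/23 + 38 = 2590/23.
New quantity: Q = 1088 − 9.5(2590/23) = 419/23.
Revenue = 38 × 419/23 = 15922/23.

Tax revenue = 15922/23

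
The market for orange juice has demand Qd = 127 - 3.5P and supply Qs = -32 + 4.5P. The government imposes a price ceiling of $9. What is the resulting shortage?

Equilibrium price would be P* = 19.875, so the ceiling at 9 binds.
At P = 9: Qd = 127 − 3.5(9) = 95.5, Qs = -32 + 4.5(9) = 8.5.
Shortage = 95.5 − 8.5 = 87.

Shortage = 87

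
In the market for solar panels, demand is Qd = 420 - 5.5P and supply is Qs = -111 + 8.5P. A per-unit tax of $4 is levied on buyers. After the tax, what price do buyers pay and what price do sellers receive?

Pre-tax equilibrium: P* = 531/14, Q* = 5919/28.
Tax on buyers shifts demand to Qd = 420 − 5.5(P + 4) = 398 - 5.5P.
398 - 5.5P = -111 + 8.5P gives seller price Ps = 509/14; buyers pay Pb = 509/14 + 4 = 565/14.
New quantity: Q = 420 − 5.5(565/14) = 5545/28.

Buyers pay 565/14, sellers receive 509/14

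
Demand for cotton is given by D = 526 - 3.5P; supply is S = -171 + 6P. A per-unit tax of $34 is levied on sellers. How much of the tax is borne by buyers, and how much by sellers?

Pre-tax equilibrium: P* = 1394/19, Q* = 5115/19.
Tax on sellers shifts supply to S = -171 + 6(P − 34) = -375 + 6P.
526 - 3.5P = -375 + 6P gives buyer price Pb = 1802/19; sellers receive Ps = 1802/19 − 34 = 1156/19.
New quantity: Q = 526 − 3.5(1802/19) = 3687/19.
Buyer burden = 1802/19 − 1394/19 = 408/19; seller burden = 1394/19 − 1156/19 = 238/19.

Buyers bear 408/19, sellers bear 238/19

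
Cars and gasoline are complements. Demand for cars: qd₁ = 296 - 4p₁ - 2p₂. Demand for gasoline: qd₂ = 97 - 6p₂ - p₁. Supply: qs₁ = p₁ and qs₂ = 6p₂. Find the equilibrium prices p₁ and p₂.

p₁ = 1679/29, p₂ = 189/58

Market 1: 296 - 4p₁ - 2p₂ = p₁ → 5p₁ + 2p₂ = 296.
Market 2: 12p₂ + p₁ = 97.
Eliminating p₂: 12×(1) − 2×(2) gives 58p₁ = 3358, so p₁ = 1679/29.
Back-substitute into (2): p₂ = (97 − 1×1679/29) / 12 = 189/58.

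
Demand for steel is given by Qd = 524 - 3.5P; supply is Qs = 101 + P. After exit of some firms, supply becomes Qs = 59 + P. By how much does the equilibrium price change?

ΔP = 28/3

Original equilibrium: P* = 94, Q* = 195.
New equilibrium: 524 - 3.5P = 59 + P, so 465 = 4.5P and P' = 310/3; Q' = 524 − 3.5(310/3) = 487/3.
Change in price: 310/3 − 94 = 28/3.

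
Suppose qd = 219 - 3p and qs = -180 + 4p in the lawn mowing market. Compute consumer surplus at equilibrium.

Consumer surplus = 384

Equilibrium: 219 - 3p = -180 + 4p gives p* = 57, q* = 48.
Demand choke price (qd = 0): p = 73.
CS = ½(73 − 57)(48) = 384.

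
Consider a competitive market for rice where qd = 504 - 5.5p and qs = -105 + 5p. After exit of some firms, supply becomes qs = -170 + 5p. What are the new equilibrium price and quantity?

Original equilibrium: p* = 58, q* = 185.
New equilibrium: 504 - 5.5p = -170 + 5p, so 674 = 10.5p and p' = 1348/21; q' = 504 − 5.5(1348/21) = 3170/21.

p' = 1348/21, q' = 3170/21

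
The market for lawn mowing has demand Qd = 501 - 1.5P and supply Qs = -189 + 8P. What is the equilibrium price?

P* = 1380/19

Set Qd = Qs: 501 - 1.5P = -189 + 8P.
690 = 9.5P, so P* = 1380/19.
Q* = 501 − 1.5(1380/19) = 7449/19.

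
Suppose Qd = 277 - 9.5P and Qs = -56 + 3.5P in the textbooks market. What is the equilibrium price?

P* = 333/13

Set Qd = Qs: 277 - 9.5P = -56 + 3.5P.
333 = 13P, so P* = 333/13.
Q* = 277 − 9.5(333/13) = 875/26.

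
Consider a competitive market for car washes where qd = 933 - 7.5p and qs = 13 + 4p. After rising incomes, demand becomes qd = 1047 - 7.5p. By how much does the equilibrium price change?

Δp = 228/23

Original equilibrium: p* = 80, q* = 333.
New equilibrium: 1047 - 7.5p = 13 + 4p, so 1034 = 11.5p and p' = 2068/23; q' = 1047 − 7.5(2068/23) = 8571/23.
Change in price: 2068/23 − 80 = 228/23.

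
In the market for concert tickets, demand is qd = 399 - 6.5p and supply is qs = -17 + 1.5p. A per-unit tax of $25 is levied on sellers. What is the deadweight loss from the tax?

Deadweight loss = 380.859375

Pre-tax equilibrium: p* = 52, q* = 61.
Tax on sellers shifts supply to qs = -17 + 1.5(p − 25) = -54.5 + 1.5p.
399 - 6.5p = -54.5 + 1.5p gives buyer price pb = 56.6875; sellers receive ps = 56.6875 − 25 = 31.6875.
New quantity: q = 399 − 6.5(56.6875) = 30.53125.
DWL = ½ × 25 × (61 − 30.53125) = 380.859375.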